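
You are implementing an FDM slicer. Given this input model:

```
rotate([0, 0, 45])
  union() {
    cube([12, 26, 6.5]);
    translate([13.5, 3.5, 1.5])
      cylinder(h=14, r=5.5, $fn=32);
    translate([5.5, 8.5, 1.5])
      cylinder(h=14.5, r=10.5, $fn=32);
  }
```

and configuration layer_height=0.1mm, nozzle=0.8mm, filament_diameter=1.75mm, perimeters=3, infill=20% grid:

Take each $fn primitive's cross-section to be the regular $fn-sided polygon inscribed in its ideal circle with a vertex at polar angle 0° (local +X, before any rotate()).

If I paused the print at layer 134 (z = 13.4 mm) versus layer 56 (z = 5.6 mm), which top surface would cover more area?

layer 56 (z = 5.6 mm)

Layer 134 (z = 13.4): the cube does not reach this height (z outside [0, 6.5]); the r=5.5 cylinder at (13.5, 3.5) gives a regular 32-gon of circumradius 5.5 (constant along its height) (area = (32/2)·5.500²·sin(360°/32) = 94.42 mm²); the r=10.5 cylinder at (5.5, 8.5) contributes a regular 32-gon of circumradius 10.5 (area = (32/2)·10.500²·sin(360°/32) = 344.14 mm²); Merging all regions: the regions partially overlap — summed areas 438.56 mm² minus the doubly-counted overlap 53.04 mm² gives 385.52 mm² — area = 385.52 mm²; (whole slice rotated 45° about Z — lengths, areas and connectivity unchanged). So its area = 385.52 mm². Layer 56 (z = 5.6): the cube (footprint 12×26) is included at this height (area 312.00 mm²); the r=5.5 cylinder at (13.5, 3.5) gives a regular 32-gon of circumradius 5.5 (constant along its height) (area = (32/2)·5.500²·sin(360°/32) = 94.42 mm²); the r=10.5 cylinder at (5.5, 8.5) gives a regular 32-gon of circumradius 10.5 (constant along its height) (area = (32/2)·10.500²·sin(360°/32) = 344.14 mm²); Combining (union): the regions partially overlap — summed areas 750.56 mm² minus the doubly-counted overlap 273.19 mm² gives 477.37 mm² — area = 477.37 mm²; (whole slice rotated 45° about Z — lengths, areas and connectivity unchanged). So its area = 477.37 mm². Layer 56 is larger (477.37 vs 385.52 mm²).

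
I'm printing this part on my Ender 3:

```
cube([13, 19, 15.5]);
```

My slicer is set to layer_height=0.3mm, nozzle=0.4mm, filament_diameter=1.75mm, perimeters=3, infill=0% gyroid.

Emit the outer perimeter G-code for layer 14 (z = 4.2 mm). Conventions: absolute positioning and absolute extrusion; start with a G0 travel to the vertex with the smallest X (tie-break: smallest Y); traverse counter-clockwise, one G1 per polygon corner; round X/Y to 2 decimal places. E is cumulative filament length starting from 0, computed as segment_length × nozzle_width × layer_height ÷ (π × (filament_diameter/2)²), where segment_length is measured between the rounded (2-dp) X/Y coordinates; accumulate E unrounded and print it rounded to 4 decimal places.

G0 X0.00 Y0.00 Z4.20
G1 X13.00 Y0.00 E0.6486
G1 X13.00 Y19.00 E1.5965
G1 X0.00 Y19.00 E2.2451
G1 X0.00 Y0.00 E3.1930

At z = 4.2 mm: the cube (footprint 13×19) is included at this height. The outline is a single polygon with 4 vertices. Extrusion per mm of travel: 0.4 × 0.3 / (π × 0.875²) = 0.049890. Accumulating E over each segment gives final E = 3.1930.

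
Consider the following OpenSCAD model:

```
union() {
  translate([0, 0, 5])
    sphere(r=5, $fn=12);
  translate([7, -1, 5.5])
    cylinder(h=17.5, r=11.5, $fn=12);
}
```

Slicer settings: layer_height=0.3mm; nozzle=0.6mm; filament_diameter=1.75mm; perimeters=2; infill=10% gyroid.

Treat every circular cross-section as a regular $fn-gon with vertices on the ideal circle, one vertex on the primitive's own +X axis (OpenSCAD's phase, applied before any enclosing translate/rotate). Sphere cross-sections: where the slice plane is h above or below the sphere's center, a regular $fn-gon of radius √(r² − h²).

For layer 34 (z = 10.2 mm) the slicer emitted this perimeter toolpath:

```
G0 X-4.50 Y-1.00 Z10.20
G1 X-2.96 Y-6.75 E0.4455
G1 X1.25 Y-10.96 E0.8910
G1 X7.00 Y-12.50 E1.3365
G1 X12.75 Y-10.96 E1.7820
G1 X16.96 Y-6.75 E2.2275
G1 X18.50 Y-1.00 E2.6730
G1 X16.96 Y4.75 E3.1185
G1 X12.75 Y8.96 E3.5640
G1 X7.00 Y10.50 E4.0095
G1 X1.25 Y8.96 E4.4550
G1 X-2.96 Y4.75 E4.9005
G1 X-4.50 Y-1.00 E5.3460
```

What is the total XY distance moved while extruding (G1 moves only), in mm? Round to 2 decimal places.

Sum the Euclidean lengths of each G1 segment: total = 71.44 mm.

71.44 mm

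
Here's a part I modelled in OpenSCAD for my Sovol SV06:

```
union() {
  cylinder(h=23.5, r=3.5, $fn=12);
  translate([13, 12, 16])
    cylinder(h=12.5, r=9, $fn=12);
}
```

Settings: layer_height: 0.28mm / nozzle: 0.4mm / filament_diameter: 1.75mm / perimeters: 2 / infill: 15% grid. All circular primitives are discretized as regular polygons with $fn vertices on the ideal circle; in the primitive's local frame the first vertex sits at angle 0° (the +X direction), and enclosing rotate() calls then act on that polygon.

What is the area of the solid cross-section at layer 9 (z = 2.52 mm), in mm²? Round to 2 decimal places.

36.75 mm²

At z = 2.52 mm: the cylinder: section is a regular 12-gon, circumradius r=3.5 (area = (12/2)·3.500²·sin(360°/12) = 36.75 mm²); the cylinder at (13, 12) is not intersected at this z (z outside [16, 28.5]); Combining (union): only the r=3.5 cylinder is present, so the union is just that shape — area = 36.75 mm². Overall, the cross-section is a single solid region. Net area = 36.75 mm².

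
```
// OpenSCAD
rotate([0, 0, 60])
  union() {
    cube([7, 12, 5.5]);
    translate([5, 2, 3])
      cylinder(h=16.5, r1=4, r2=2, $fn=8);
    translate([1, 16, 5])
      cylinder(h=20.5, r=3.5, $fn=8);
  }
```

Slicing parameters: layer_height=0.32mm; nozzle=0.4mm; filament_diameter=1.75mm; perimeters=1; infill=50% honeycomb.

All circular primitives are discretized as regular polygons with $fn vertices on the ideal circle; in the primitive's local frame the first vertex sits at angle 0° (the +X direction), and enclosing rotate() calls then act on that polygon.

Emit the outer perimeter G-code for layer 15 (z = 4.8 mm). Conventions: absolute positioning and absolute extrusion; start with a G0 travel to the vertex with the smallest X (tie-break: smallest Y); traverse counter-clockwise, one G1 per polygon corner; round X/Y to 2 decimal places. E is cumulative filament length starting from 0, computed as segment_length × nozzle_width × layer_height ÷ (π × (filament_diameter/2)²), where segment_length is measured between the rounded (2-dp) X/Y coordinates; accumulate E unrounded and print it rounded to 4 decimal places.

G0 X-10.39 Y6.00 Z4.80
G1 X0.00 Y0.00 E0.6385
G1 X1.02 Y1.77 E0.7472
G1 X1.75 Y1.68 E0.7863
G1 X4.04 Y3.44 E0.9400
G1 X4.42 Y6.31 E1.0941
G1 X2.66 Y8.61 E1.2482
G1 X-0.21 Y8.98 E1.4022
G1 X-0.79 Y8.54 E1.4410
G1 X-6.89 Y12.06 E1.8158
G1 X-10.39 Y6.00 E2.1882

At z = 4.8 mm: the cube (footprint 7×12) is included at this height; the cone at (5, 2) (r1=4→r2=2) has section circumradius 3.782 here — a regular 8-gon; the cylinder at (1, 16) is absent (z outside [5, 25.5]); Taking the union: the regions partially overlap (shared area 27.58 mm²), so overlapping operands fuse into one piece — 1 connected region; (whole slice rotated 60° about Z — lengths, areas and connectivity unchanged). The outline is a single polygon with 10 vertices. Extrusion per mm of travel: 0.4 × 0.32 / (π × 0.875²) = 0.053216. Accumulating E over each segment gives final E = 2.1882.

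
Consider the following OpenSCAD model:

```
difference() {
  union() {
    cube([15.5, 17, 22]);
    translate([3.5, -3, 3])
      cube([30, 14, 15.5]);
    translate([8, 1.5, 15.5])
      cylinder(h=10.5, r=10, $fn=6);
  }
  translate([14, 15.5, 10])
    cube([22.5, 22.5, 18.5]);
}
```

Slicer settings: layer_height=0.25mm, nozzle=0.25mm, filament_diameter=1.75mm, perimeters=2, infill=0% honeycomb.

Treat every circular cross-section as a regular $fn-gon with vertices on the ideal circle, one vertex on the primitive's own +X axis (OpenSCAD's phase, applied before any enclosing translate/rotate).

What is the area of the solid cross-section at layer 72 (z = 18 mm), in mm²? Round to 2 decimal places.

At z = 18 mm: the 15.5×17 cube contributes its full rectangle (area 263.50 mm²); the cube at (3.5, -3) (footprint 30×14) is included at this height (area 420.00 mm²); the cylinder at (8, 1.5): section is a regular 6-gon, circumradius r=10 (area = (6/2)·10.000²·sin(360°/6) = 259.81 mm²); Merging all regions: the regions partially overlap — summed areas 943.31 mm² minus the doubly-counted overlap 323.09 mm² gives 620.21 mm² — area = 620.21 mm²; the cube at (14, 15.5) (footprint 22.5×22.5) is included at this height (area 506.25 mm²); After the difference (first − rest): starting from that combined region (620.21 mm²), the 22.5×22.5 cube at (14, 15.5) partially overlaps it — only the 2.25 mm² overlap (of its 506.25 mm²) is removed, clipping the outline — area = 617.96 mm². Overall, the cross-section is a single solid region. Net area = 617.96 mm².

617.96 mm²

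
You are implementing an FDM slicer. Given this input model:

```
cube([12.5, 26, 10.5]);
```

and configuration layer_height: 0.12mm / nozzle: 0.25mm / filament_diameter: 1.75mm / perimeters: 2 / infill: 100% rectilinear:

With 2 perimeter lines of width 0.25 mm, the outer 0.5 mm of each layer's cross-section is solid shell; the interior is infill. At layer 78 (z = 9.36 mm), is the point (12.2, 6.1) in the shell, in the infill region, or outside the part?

At z = 9.36 mm: the cube is present — its section is the full 12.5×26 rectangle. Overall, the cross-section is a single solid region. The nearest boundary edge runs (12.50, 0.00)→(12.50, 26.00); distance from the point to it = 0.30 mm. The point is inside the cross-section, 0.30 mm from the nearest boundary — within the 0.5 mm shell band (2 × 0.25).

shell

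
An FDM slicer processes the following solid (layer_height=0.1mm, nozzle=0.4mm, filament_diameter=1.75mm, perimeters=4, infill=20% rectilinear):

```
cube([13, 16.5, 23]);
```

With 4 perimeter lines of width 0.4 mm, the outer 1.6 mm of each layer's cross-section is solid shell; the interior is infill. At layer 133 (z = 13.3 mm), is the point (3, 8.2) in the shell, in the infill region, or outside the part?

infill

At z = 13.3 mm: the cube is present — its section is the full 13×16.5 rectangle. Overall, the cross-section is a single solid region. The nearest boundary edge runs (0.00, 16.50)→(0.00, 0.00); distance from the point to it = 3.00 mm. The point is inside the cross-section and 3.00 mm from the nearest boundary — more than the 1.6 mm shell width (4 × 0.4), so it's in the infill interior.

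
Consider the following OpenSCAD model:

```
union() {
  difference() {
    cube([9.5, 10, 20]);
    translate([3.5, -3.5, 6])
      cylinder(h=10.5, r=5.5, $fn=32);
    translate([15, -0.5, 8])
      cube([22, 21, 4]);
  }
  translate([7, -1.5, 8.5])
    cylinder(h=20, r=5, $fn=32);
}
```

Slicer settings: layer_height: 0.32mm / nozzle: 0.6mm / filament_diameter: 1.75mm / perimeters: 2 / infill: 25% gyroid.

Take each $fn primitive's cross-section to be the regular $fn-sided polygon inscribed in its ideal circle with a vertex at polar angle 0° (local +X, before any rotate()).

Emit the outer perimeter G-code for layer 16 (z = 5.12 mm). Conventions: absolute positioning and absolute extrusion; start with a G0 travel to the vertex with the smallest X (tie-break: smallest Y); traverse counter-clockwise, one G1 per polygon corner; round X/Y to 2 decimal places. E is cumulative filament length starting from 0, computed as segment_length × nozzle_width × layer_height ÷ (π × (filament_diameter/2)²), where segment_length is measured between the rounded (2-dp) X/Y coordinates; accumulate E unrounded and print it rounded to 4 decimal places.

G0 X0.00 Y0.00 Z5.12
G1 X9.50 Y0.00 E0.7583
G1 X9.50 Y10.00 E1.5566
G1 X0.00 Y10.00 E2.3149
G1 X0.00 Y0.00 E3.1131

At z = 5.12 mm: the cube (footprint 9.5×10) is included at this height; the cylinder at (3.5, -3.5) is absent (z outside [6, 16.5]); the cube at (15, -0.5) does not reach this height (z outside [8, 12]); Taking the first minus the rest: none of the subtracted shapes is present at this height, so the 9.5×10 cube is unchanged — 1 connected region; the cylinder at (7, -1.5) is not intersected at this z (z outside [8.5, 28.5]); Taking the union: only the result so far is present, so the union is just that shape — 1 connected region. The outline is a single polygon with 4 vertices. Extrusion per mm of travel: 0.6 × 0.32 / (π × 0.875²) = 0.079824. Accumulating E over each segment gives final E = 3.1131.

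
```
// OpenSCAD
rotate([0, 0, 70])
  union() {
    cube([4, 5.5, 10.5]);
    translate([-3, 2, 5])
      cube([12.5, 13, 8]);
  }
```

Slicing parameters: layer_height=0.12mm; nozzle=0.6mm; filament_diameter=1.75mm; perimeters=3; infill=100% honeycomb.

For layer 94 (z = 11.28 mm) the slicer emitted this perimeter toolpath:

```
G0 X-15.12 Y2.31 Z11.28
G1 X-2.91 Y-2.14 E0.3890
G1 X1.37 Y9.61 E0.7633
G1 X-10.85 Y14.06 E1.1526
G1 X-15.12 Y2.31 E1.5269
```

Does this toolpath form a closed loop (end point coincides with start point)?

Start point (G0): (-15.12, 2.31). End point (last G1): the path returns to the start — closed.

yes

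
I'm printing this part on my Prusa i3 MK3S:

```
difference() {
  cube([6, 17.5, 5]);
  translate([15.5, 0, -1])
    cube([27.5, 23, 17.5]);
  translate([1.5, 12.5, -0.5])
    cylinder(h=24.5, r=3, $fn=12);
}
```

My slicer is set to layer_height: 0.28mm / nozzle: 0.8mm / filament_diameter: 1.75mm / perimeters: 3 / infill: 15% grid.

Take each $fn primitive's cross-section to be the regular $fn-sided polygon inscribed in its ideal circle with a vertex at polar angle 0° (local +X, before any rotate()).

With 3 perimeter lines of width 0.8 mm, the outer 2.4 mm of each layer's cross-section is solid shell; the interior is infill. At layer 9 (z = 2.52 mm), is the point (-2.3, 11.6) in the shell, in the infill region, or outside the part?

At z = 2.52 mm: the cube is present — its section is the full 6×17.5 rectangle; the 27.5×23 cube at (15.5, 0) contributes its full rectangle; the r=3 cylinder at (1.5, 12.5) gives a regular 12-gon of circumradius 3 (constant along its height); Subtracting the remaining from the first: starting from the 6×17.5 cube, the 27.5×23 cube at (15.5, 0) misses the remaining region (no effect); the r=3 cylinder at (1.5, 12.5) partially overlaps it — only the 21.90 mm² overlap (of its 27.00 mm²) is removed, clipping the outline — 1 connected region. Overall, the cross-section is a single solid region. The nearest boundary edge runs (0.00, 0.00)→(0.00, 9.90); distance from the point to it = 2.86 mm. The point is not inside any of the regions above, so it lies outside the cross-section (2.86 mm from the nearest boundary).

outside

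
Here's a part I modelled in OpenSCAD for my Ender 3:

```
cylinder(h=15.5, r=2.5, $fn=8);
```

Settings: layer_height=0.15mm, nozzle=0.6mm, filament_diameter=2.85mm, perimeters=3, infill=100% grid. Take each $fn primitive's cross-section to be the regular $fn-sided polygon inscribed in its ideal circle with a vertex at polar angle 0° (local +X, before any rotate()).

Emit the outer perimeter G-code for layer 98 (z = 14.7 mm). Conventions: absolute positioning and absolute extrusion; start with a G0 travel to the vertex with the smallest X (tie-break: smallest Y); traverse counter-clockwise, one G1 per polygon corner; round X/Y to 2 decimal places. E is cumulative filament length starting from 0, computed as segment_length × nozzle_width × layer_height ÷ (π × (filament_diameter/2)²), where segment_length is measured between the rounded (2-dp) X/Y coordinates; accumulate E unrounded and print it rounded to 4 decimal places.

At z = 14.7 mm: the r=2.5 cylinder contributes a regular 8-gon of circumradius 2.5. The outline is a single polygon with 8 vertices. Extrusion per mm of travel: 0.6 × 0.15 / (π × 1.425²) = 0.014108. Accumulating E over each segment gives final E = 0.2161.

G0 X-2.50 Y0.00 Z14.70
G1 X-1.77 Y-1.77 E0.0270
G1 X0.00 Y-2.50 E0.0540
G1 X1.77 Y-1.77 E0.0810
G1 X2.50 Y0.00 E0.1080
G1 X1.77 Y1.77 E0.1351
G1 X0.00 Y2.50 E0.1621
G1 X-1.77 Y1.77 E0.1891
G1 X-2.50 Y0.00 E0.2161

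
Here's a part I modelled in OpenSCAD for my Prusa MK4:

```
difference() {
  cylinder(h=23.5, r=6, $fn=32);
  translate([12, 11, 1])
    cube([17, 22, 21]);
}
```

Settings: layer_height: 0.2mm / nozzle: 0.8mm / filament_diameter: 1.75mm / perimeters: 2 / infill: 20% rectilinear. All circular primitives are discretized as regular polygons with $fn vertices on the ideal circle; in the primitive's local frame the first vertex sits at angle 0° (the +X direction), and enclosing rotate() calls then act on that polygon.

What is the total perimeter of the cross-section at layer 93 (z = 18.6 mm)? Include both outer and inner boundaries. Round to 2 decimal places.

At z = 18.6 mm: the r=6 cylinder contributes a regular 32-gon of circumradius 6 (perimeter = 2·32·6.000·sin(180°/32) = 37.64 mm); the cube at (12, 11) (footprint 17×22) is included at this height (perimeter 78.00 mm); Subtracting the remaining from the first: starting from the r=6 cylinder, the 17×22 cube at (12, 11) misses the remaining region (no effect) — boundary = 37.64 mm. Overall, the cross-section is a single solid region. Total boundary length (outer) = 37.64 mm.

37.64 mm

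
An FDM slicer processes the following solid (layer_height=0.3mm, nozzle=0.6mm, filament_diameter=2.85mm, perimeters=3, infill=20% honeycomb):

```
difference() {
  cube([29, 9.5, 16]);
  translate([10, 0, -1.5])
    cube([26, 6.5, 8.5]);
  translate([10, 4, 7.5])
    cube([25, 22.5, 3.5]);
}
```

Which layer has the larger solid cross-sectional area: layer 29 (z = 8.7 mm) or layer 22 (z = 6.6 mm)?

Layer 29 (z = 8.7): the cube (footprint 29×9.5) is included at this height (area 275.50 mm²); the cube at (10, 0) is not intersected at this z (z outside [-1.5, 7]); the cube at (10, 4) is present — its section is the full 25×22.5 rectangle (area 562.50 mm²); Subtracting the remaining from the first: starting from the 29×9.5 cube (275.50 mm²), the 25×22.5 cube at (10, 4) partially overlaps it — only the 104.50 mm² overlap (of its 562.50 mm²) is removed, clipping the outline — area = 171.00 mm². So its area = 171.00 mm². Layer 22 (z = 6.6): the cube is present — its section is the full 29×9.5 rectangle (area 275.50 mm²); the cube at (10, 0) (footprint 26×6.5) is included at this height (area 169.00 mm²); the cube at (10, 4) is not intersected at this z (z outside [7.5, 11]); Subtracting the remaining from the first: starting from the 29×9.5 cube (275.50 mm²), the 26×6.5 cube at (10, 0) partially overlaps it — only the 123.50 mm² overlap (of its 169.00 mm²) is removed, clipping the outline — area = 152.00 mm². So its area = 152.00 mm². Layer 29 is larger (171.00 vs 152.00 mm²).

layer 29 (z = 8.7 mm)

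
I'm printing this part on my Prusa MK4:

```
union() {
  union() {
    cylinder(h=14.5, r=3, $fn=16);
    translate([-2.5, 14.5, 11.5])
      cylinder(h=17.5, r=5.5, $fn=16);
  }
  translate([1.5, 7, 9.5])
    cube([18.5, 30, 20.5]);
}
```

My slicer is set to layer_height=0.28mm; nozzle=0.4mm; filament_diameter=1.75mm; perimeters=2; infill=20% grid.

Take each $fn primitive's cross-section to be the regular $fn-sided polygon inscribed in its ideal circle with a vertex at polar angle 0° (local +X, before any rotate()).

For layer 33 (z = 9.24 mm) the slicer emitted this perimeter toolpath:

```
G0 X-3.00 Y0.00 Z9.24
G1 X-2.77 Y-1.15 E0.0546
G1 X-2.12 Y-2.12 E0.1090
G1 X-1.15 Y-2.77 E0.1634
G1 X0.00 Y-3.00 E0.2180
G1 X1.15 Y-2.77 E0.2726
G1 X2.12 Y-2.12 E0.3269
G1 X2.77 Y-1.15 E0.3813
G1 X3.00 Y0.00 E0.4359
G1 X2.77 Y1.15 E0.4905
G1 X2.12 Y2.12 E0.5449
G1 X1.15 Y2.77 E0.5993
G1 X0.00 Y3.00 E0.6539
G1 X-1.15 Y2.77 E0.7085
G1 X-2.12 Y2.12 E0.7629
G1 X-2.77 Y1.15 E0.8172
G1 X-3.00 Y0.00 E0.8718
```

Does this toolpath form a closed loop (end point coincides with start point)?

Start point (G0): (-3.00, 0.00). End point (last G1): the path returns to the start — closed.

yes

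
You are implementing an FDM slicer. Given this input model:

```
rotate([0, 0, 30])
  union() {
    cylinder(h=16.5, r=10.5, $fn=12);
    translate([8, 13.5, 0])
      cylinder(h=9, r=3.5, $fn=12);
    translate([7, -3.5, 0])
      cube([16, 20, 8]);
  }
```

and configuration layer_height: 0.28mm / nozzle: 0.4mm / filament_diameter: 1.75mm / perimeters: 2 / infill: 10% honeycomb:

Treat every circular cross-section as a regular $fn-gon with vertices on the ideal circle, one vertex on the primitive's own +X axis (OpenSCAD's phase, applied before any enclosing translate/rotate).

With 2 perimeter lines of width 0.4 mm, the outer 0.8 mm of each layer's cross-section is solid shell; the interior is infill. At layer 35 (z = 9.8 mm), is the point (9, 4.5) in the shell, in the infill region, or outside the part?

shell

At z = 9.8 mm: the cylinder: section is a regular 12-gon, circumradius r=10.5; the cylinder at (8, 13.5) does not reach this height (z outside [0, 9]); the cube at (7, -3.5) is not intersected at this z (z outside [0, 8]); Combining (union): only the r=10.5 cylinder is present, so the union is just that shape — 1 connected region; (whole slice rotated 30° about Z — lengths, areas and connectivity unchanged). Overall, the cross-section is a single solid region. Undo the 30° rotation: the query point maps to (10.044, -0.603) in the un-rotated model frame. The nearest boundary edge runs (9.09, -5.25)→(10.50, 0.00); distance from the point to it = 0.28 mm. The point is inside the cross-section, 0.28 mm from the nearest boundary — within the 0.8 mm shell band (2 × 0.4).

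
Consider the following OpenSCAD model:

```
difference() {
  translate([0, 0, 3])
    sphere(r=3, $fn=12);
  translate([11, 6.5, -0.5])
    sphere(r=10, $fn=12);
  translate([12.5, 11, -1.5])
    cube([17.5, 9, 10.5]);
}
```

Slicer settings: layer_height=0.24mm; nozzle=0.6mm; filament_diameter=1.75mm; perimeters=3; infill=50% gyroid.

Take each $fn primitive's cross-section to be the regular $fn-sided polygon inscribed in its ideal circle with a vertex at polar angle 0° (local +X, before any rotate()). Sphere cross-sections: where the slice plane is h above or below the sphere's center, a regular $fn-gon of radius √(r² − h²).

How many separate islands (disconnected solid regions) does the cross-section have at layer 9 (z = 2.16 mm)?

1

At z = 2.16 mm: the r=3 sphere contributes a regular 12-gon of circumradius √(3²−0.84²) = 2.880; the r=10 sphere at (11, 6.5) contributes a regular 12-gon of circumradius √(10²−2.66²) = 9.640; the cube at (12.5, 11) is present — its section is the full 17.5×9 rectangle; Subtracting the remaining from the first: starting from the r=3 sphere, the r=10 sphere at (11, 6.5) misses the remaining region (no effect); the 17.5×9 cube at (12.5, 11) misses the remaining region (no effect) — 1 connected region. Overall, the cross-section is a single solid region. Island count = 1.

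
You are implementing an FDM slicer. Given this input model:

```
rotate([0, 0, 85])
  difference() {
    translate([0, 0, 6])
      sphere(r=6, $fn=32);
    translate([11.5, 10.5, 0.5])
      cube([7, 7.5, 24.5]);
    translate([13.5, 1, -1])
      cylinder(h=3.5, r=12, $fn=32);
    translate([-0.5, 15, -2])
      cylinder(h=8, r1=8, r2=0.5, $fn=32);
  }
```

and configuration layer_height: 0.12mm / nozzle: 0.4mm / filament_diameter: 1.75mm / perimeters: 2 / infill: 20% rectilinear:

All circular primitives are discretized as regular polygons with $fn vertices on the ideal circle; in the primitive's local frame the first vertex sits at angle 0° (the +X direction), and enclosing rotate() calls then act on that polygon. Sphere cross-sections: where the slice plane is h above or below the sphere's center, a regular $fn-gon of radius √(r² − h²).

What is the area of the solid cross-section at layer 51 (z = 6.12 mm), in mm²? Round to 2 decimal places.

112.33 mm²

At z = 6.12 mm: the sphere: section is a regular 32-gon, circumradius = √(r²−h²) = √(6²−0.12²) = 5.999 (area = (32/2)·5.999²·sin(360°/32) = 112.33 mm²); the 7×7.5 cube at (11.5, 10.5) contributes its full rectangle (area 52.50 mm²); the cylinder at (13.5, 1) does not reach this height (z outside [-1, 2.5]); the cone at (-0.5, 15) does not reach this height (z outside [-2, 6]); Taking the first minus the rest: starting from the r=6 sphere (112.33 mm²), the 7×7.5 cube at (11.5, 10.5) misses the remaining region (no effect) — area = 112.33 mm²; (whole slice rotated 85° about Z — lengths, areas and connectivity unchanged). Overall, the cross-section is a single solid region. Net area = 112.33 mm².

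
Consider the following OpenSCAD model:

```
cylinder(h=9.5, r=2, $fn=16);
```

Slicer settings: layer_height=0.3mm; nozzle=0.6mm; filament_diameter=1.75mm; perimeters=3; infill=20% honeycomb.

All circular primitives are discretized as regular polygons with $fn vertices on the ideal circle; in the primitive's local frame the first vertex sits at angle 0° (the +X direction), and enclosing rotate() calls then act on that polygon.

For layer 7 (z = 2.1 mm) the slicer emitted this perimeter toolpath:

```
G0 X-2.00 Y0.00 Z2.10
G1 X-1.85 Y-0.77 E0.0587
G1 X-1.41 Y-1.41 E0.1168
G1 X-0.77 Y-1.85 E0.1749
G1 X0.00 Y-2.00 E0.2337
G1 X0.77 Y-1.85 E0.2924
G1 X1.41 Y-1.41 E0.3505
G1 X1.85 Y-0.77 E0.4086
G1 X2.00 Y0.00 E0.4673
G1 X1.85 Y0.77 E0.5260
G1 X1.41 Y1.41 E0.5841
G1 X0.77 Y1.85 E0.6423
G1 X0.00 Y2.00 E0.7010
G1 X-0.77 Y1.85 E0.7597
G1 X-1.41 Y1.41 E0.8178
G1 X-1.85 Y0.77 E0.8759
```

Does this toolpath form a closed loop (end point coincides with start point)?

Start point (G0): (-2.00, 0.00). End point (last G1): the path does not return to the start — open.

no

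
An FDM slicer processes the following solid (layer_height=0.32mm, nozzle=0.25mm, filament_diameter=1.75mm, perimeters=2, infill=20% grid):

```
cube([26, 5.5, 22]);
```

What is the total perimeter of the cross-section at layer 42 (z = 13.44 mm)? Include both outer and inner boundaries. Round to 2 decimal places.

63.00 mm

At z = 13.44 mm: the cube is present — its section is the full 26×5.5 rectangle (perimeter 63.00 mm). Overall, the cross-section is a single solid region. Total boundary length (outer) = 63.00 mm.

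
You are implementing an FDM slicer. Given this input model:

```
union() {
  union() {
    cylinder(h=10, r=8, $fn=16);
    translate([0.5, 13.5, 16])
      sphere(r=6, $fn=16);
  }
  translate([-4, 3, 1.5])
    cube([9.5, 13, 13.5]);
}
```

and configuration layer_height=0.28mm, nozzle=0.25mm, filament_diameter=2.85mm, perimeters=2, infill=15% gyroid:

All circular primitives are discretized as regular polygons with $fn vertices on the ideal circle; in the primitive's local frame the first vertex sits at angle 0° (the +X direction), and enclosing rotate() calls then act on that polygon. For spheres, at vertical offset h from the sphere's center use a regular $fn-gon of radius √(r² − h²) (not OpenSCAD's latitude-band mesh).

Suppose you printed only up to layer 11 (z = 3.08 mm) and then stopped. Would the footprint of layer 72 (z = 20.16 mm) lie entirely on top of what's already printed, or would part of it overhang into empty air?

part overhangs

Compare the two slices. At z = 3.08: the cylinder: section is a regular 16-gon, circumradius r=8 (area = (16/2)·8.000²·sin(360°/16) = 195.93 mm²); the sphere at (0.5, 13.5) is absent (|z−center|=12.920 > r=6); Taking the union: only the r=8 cylinder is present, so the union is just that shape — area = 195.93 mm²; the 9.5×13 cube at (-4, 3) contributes its full rectangle (area 123.50 mm²); Merging all regions: the regions partially overlap — summed areas 319.43 mm² minus the doubly-counted overlap 41.30 mm² gives 278.14 mm² — area = 278.14 mm². At z = 20.16: the cylinder does not reach this height (z outside [0, 10]); the r=6 sphere at (0.5, 13.5) slices to a regular 16-gon of circumradius 4.324 (√(r²−h²) with h=4.16 from center) (area = (16/2)·4.324²·sin(360°/16) = 57.23 mm²); Combining (union): only the r=6 sphere at (0.5, 13.5) is present, so the union is just that shape — area = 57.23 mm²; the cube at (-4, 3) does not reach this height (z outside [1.5, 15]); Taking the union: only the result so far is present, so the union is just that shape — area = 57.23 mm². Checking containment: at z = 20.16 the cross-section extends beyond the z = 3.08 cross-section by about 8.58 mm².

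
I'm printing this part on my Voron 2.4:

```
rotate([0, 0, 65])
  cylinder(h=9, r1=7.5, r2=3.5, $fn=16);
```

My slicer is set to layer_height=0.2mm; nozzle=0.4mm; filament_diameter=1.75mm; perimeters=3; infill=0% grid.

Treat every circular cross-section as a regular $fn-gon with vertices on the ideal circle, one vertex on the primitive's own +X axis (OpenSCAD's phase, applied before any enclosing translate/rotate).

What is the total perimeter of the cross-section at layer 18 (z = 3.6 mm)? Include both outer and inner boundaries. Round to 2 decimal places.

At z = 3.6 mm: the cone contributes a regular 16-gon of circumradius 5.900 (interpolated between r1=7.5 and r2=3.5 at t=0.400) (perimeter = 2·16·5.900·sin(180°/16) = 36.83 mm); (rotated 65° about Z; rotation is an isometry so areas/perimeters/island counts are preserved). Overall, the cross-section is a single solid region. Total boundary length (outer) = 36.83 mm.

36.83 mm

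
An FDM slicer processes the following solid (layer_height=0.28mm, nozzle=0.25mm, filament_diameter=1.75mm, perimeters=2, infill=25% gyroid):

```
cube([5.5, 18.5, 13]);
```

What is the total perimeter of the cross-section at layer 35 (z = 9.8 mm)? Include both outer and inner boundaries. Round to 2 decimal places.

At z = 9.8 mm: the cube (footprint 5.5×18.5) is included at this height (perimeter 48.00 mm). Overall, the cross-section is a single solid region. Total boundary length (outer) = 48.00 mm.

48.00 mm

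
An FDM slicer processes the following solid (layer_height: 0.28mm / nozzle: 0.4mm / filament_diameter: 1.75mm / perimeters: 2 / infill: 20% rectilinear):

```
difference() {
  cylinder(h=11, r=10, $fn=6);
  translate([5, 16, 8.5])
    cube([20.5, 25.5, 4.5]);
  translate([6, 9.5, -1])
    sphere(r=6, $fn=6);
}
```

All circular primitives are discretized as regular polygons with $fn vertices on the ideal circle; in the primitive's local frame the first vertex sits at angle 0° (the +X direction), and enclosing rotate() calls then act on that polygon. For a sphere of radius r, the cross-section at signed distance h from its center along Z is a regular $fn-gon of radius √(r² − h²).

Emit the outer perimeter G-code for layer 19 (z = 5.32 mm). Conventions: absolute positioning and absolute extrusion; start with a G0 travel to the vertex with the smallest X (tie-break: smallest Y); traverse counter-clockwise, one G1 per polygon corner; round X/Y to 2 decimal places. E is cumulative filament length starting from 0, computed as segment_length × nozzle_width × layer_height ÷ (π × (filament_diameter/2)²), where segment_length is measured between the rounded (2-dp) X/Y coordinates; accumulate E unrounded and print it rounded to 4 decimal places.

At z = 5.32 mm: the r=10 cylinder gives a regular 6-gon of circumradius 10 (constant along its height); the cube at (5, 16) is absent (z outside [8.5, 13]); the sphere at (6, 9.5) does not reach this height (|z−center|=6.320 > r=6); After the difference (first − rest): none of the subtracted shapes is present at this height, so the r=10 cylinder is unchanged — 1 connected region. The outline is a single polygon with 6 vertices. Extrusion per mm of travel: 0.4 × 0.28 / (π × 0.875²) = 0.046564. Accumulating E over each segment gives final E = 2.7938.

G0 X-10.00 Y0.00 Z5.32
G1 X-5.00 Y-8.66 E0.4656
G1 X5.00 Y-8.66 E0.9313
G1 X10.00 Y0.00 E1.3969
G1 X5.00 Y8.66 E1.8625
G1 X-5.00 Y8.66 E2.3282
G1 X-10.00 Y0.00 E2.7938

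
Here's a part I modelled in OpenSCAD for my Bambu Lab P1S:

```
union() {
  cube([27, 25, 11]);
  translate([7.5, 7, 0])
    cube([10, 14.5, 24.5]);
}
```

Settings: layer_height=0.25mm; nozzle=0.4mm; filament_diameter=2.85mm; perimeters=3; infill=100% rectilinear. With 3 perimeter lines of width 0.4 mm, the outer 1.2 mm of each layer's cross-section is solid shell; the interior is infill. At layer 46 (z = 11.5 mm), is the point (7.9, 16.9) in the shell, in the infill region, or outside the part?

shell

At z = 11.5 mm: the cube does not reach this height (z outside [0, 11]); the 10×14.5 cube at (7.5, 7) contributes its full rectangle; Merging all regions: only the 10×14.5 cube at (7.5, 7) is present, so the union is just that shape — 1 connected region. Overall, the cross-section is a single solid region. The nearest boundary edge runs (7.50, 21.50)→(7.50, 7.00); distance from the point to it = 0.40 mm. The point is inside the cross-section, 0.40 mm from the nearest boundary — within the 1.2 mm shell band (3 × 0.4).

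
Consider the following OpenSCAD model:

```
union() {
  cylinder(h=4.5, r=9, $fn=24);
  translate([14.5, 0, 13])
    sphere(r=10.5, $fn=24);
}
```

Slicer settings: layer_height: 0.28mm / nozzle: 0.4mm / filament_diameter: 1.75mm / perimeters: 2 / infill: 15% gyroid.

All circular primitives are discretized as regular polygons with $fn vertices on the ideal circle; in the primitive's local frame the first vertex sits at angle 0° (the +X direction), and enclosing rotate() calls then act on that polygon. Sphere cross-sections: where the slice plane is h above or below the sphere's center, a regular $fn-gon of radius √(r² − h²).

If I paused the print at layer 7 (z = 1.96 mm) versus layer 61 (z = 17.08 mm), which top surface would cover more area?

layer 61 (z = 17.08 mm)

Layer 7 (z = 1.96): the r=9 cylinder gives a regular 24-gon of circumradius 9 (constant along its height) (area = (24/2)·9.000²·sin(360°/24) = 251.57 mm²); the sphere at (14.5, 0) is not intersected at this z (|z−center|=11.040 > r=10.5); Taking the union: only the r=9 cylinder is present, so the union is just that shape — area = 251.57 mm². So its area = 251.57 mm². Layer 61 (z = 17.08): the cylinder is absent (z outside [0, 4.5]); the r=10.5 sphere at (14.5, 0) slices to a regular 24-gon of circumradius 9.675 (√(r²−h²) with h=4.08 from center) (area = (24/2)·9.675²·sin(360°/24) = 290.72 mm²); Merging all regions: only the r=10.5 sphere at (14.5, 0) is present, so the union is just that shape — area = 290.72 mm². So its area = 290.72 mm². Layer 61 is larger (290.72 vs 251.57 mm²).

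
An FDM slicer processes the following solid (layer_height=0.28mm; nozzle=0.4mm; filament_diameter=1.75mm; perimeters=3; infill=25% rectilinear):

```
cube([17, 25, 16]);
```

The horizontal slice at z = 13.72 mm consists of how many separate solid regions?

1

At z = 13.72 mm: the 17×25 cube contributes its full rectangle. The result has 1 disconnected region.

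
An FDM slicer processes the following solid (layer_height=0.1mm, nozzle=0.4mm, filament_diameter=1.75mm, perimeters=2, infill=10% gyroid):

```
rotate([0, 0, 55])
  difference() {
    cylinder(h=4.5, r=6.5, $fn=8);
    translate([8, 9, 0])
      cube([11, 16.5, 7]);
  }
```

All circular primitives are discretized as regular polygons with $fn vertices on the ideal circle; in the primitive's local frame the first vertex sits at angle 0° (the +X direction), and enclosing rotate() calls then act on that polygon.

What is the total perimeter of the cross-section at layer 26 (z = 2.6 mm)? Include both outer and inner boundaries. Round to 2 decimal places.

At z = 2.6 mm: the cylinder: section is a regular 8-gon, circumradius r=6.5 (perimeter = 2·8·6.500·sin(180°/8) = 39.80 mm); the 11×16.5 cube at (8, 9) contributes its full rectangle (perimeter 55.00 mm); Taking the first minus the rest: starting from the r=6.5 cylinder, the 11×16.5 cube at (8, 9) misses the remaining region (no effect) — boundary = 39.80 mm; (rotated 55° about Z; rotation is an isometry so areas/perimeters/island counts are preserved). Overall, the cross-section is a single solid region. Total boundary length (outer) = 39.80 mm.

39.80 mm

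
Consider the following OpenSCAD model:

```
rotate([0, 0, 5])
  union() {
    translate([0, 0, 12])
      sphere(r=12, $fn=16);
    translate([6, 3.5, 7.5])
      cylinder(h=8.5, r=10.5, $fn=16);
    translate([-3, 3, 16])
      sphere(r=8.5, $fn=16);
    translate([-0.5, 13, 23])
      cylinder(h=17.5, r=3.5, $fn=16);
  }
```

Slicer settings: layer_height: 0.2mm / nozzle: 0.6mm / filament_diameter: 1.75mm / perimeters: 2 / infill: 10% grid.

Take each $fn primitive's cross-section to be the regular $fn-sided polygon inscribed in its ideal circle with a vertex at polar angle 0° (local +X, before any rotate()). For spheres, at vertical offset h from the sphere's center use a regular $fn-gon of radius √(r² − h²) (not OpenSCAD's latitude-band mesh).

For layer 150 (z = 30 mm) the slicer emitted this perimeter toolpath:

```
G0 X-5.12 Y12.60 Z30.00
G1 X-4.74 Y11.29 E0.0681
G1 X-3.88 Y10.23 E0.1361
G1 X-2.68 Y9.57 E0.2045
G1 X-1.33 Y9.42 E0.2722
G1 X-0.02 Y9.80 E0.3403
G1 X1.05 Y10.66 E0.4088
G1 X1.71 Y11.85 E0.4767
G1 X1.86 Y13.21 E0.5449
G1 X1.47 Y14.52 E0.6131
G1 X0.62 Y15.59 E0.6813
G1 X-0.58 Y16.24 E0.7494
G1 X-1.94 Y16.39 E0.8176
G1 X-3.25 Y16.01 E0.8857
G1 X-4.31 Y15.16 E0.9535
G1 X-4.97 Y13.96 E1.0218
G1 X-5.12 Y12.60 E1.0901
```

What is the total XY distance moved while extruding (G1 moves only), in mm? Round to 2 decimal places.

Sum the Euclidean lengths of each G1 segment: total = 21.85 mm.

21.85 mm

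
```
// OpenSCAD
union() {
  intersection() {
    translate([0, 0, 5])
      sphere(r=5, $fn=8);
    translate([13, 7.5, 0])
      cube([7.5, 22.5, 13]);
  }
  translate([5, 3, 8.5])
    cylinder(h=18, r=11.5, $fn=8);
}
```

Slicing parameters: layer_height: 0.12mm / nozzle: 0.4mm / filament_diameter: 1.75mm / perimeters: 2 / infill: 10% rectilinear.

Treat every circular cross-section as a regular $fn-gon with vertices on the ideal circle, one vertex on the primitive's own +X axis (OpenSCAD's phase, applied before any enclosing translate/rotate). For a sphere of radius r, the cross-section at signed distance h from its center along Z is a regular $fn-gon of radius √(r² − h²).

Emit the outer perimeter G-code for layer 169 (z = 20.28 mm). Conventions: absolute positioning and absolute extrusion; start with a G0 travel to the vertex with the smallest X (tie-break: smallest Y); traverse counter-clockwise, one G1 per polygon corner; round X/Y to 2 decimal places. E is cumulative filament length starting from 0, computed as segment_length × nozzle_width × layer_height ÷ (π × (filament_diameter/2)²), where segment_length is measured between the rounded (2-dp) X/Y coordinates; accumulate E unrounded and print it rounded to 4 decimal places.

At z = 20.28 mm: the sphere does not reach this height (|z−center|=15.280 > r=5); the cube at (13, 7.5) does not reach this height (z outside [0, 13]); Taking the intersection: at least one operand is absent at this height, so nothing remains; the r=11.5 cylinder at (5, 3) contributes a regular 8-gon of circumradius 11.5; Merging all regions: only the r=11.5 cylinder at (5, 3) is present, so the union is just that shape — 1 connected region. The outline is a single polygon with 8 vertices. Extrusion per mm of travel: 0.4 × 0.12 / (π × 0.875²) = 0.019956. Accumulating E over each segment gives final E = 1.4050.

G0 X-6.50 Y3.00 Z20.28
G1 X-3.13 Y-5.13 E0.1756
G1 X5.00 Y-8.50 E0.3513
G1 X13.13 Y-5.13 E0.5269
G1 X16.50 Y3.00 E0.7025
G1 X13.13 Y11.13 E0.8781
G1 X5.00 Y14.50 E1.0538
G1 X-3.13 Y11.13 E1.2294
G1 X-6.50 Y3.00 E1.4050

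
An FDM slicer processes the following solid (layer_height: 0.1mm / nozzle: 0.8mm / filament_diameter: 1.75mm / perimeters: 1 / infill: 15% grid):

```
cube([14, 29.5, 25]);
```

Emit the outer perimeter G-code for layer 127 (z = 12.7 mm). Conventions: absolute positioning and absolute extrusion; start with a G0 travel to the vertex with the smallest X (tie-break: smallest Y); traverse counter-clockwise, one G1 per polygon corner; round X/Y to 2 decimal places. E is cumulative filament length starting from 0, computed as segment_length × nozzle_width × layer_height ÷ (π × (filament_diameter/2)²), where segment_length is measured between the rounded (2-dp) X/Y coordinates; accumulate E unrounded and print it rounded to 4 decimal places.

At z = 12.7 mm: the 14×29.5 cube contributes its full rectangle. The outline is a single polygon with 4 vertices. Extrusion per mm of travel: 0.8 × 0.1 / (π × 0.875²) = 0.033260. Accumulating E over each segment gives final E = 2.8936.

G0 X0.00 Y0.00 Z12.70
G1 X14.00 Y0.00 E0.4656
G1 X14.00 Y29.50 E1.4468
G1 X0.00 Y29.50 E1.9125
G1 X0.00 Y0.00 E2.8936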